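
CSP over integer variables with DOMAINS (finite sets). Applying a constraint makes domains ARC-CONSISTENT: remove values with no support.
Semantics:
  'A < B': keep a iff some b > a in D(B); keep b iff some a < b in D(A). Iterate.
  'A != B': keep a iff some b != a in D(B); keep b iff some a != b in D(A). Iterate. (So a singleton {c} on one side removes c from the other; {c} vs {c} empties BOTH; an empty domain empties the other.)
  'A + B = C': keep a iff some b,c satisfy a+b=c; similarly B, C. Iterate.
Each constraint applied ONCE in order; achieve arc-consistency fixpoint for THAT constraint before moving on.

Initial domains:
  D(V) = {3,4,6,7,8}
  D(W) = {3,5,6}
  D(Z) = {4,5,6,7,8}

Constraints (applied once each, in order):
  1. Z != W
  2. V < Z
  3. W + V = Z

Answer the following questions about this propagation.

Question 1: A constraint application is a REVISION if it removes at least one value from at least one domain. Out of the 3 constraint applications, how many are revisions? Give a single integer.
Answer: 2

Derivation:
Constraint 1 (Z != W) on D(Z)={4,5,6,7,8} D(W)={3,5,6}: no change => not a revision
Constraint 2 (V < Z) on D(V)={3,4,6,7,8} D(Z)={4,5,6,7,8}: V {3,4,6,7,8}->{3,4,6,7} => REVISION
Constraint 3 (W + V = Z) on D(W)={3,5,6} D(V)={3,4,6,7} D(Z)={4,5,6,7,8}: W {3,5,6}->{3,5}; V {3,4,6,7}->{3,4}; Z {4,5,6,7,8}->{6,7,8} => REVISION
Total revisions = 2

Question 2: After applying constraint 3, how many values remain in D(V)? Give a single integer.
Constraint 1 (Z != W) on D(Z)={4,5,6,7,8} D(W)={3,5,6}: no change
Constraint 2 (V < Z) on D(V)={3,4,6,7,8} D(Z)={4,5,6,7,8}: V {3,4,6,7,8}->{3,4,6,7}
Constraint 3 (W + V = Z) on D(W)={3,5,6} D(V)={3,4,6,7} D(Z)={4,5,6,7,8}: W {3,5,6}->{3,5}; V {3,4,6,7}->{3,4}; Z {4,5,6,7,8}->{6,7,8}
So after constraint 3: D(V)={3,4}, size = 2

Answer: 2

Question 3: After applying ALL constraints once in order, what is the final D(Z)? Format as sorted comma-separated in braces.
Constraint 1 (Z != W) on D(Z)={4,5,6,7,8} D(W)={3,5,6}: no change
Constraint 2 (V < Z) on D(V)={3,4,6,7,8} D(Z)={4,5,6,7,8}: V {3,4,6,7,8}->{3,4,6,7}
Constraint 3 (W + V = Z) on D(W)={3,5,6} D(V)={3,4,6,7} D(Z)={4,5,6,7,8}: W {3,5,6}->{3,5}; V {3,4,6,7}->{3,4}; Z {4,5,6,7,8}->{6,7,8}
So after all 3 constraints: D(Z) = {6,7,8}

Answer: {6,7,8}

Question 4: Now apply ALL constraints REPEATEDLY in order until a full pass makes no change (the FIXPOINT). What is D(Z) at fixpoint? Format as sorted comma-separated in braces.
pass 0 (initial): D(Z)={4,5,6,7,8}
pass 1: V {3,4,6,7,8}->{3,4}; W {3,5,6}->{3,5}; Z {4,5,6,7,8}->{6,7,8}
pass 2: no change
Fixpoint after 2 passes: D(Z) = {6,7,8}

Answer: {6,7,8}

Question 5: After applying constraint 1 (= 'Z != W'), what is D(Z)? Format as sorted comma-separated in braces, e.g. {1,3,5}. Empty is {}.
Constraint 1 (Z != W) on D(Z)={4,5,6,7,8} D(W)={3,5,6}: no change
So after constraint 1: D(Z) = {4,5,6,7,8}

Answer: {4,5,6,7,8}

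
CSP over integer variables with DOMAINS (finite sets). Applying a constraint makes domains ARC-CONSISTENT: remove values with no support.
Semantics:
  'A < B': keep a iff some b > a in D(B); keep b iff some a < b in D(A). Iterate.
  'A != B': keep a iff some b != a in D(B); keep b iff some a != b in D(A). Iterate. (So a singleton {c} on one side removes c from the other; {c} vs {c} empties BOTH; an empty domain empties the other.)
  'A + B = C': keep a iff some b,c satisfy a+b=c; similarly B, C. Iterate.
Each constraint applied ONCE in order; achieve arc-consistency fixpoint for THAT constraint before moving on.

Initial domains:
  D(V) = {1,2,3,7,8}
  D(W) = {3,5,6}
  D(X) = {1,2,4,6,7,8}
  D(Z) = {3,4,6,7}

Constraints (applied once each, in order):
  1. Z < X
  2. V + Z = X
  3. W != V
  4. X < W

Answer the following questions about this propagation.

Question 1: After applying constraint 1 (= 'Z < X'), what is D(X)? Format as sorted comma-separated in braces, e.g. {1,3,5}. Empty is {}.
Constraint 1 (Z < X) on D(Z)={3,4,6,7} D(X)={1,2,4,6,7,8}: X {1,2,4,6,7,8}->{4,6,7,8}
So after constraint 1: D(X) = {4,6,7,8}

Answer: {4,6,7,8}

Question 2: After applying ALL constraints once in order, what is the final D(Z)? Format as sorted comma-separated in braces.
Answer: {3,4,6,7}

Derivation:
Constraint 1 (Z < X) on D(Z)={3,4,6,7} D(X)={1,2,4,6,7,8}: X {1,2,4,6,7,8}->{4,6,7,8}
Constraint 2 (V + Z = X) on D(V)={1,2,3,7,8} D(Z)={3,4,6,7} D(X)={4,6,7,8}: V {1,2,3,7,8}->{1,2,3}
Constraint 3 (W != V) on D(W)={3,5,6} D(V)={1,2,3}: no change
Constraint 4 (X < W) on D(X)={4,6,7,8} D(W)={3,5,6}: X {4,6,7,8}->{4}; W {3,5,6}->{5,6}
So after all 4 constraints: D(Z) = {3,4,6,7}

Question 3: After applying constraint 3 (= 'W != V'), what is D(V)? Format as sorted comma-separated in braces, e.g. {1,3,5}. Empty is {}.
Answer: {1,2,3}

Derivation:
Constraint 1 (Z < X) on D(Z)={3,4,6,7} D(X)={1,2,4,6,7,8}: X {1,2,4,6,7,8}->{4,6,7,8}
Constraint 2 (V + Z = X) on D(V)={1,2,3,7,8} D(Z)={3,4,6,7} D(X)={4,6,7,8}: V {1,2,3,7,8}->{1,2,3}
Constraint 3 (W != V) on D(W)={3,5,6} D(V)={1,2,3}: no change
So after constraint 3: D(V) = {1,2,3}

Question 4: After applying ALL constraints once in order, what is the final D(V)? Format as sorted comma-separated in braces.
Constraint 1 (Z < X) on D(Z)={3,4,6,7} D(X)={1,2,4,6,7,8}: X {1,2,4,6,7,8}->{4,6,7,8}
Constraint 2 (V + Z = X) on D(V)={1,2,3,7,8} D(Z)={3,4,6,7} D(X)={4,6,7,8}: V {1,2,3,7,8}->{1,2,3}
Constraint 3 (W != V) on D(W)={3,5,6} D(V)={1,2,3}: no change
Constraint 4 (X < W) on D(X)={4,6,7,8} D(W)={3,5,6}: X {4,6,7,8}->{4}; W {3,5,6}->{5,6}
So after all 4 constraints: D(V) = {1,2,3}

Answer: {1,2,3}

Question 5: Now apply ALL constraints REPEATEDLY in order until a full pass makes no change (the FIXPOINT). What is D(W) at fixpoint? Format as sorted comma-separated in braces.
Answer: {5,6}

Derivation:
pass 0 (initial): D(W)={3,5,6}
pass 1: V {1,2,3,7,8}->{1,2,3}; W {3,5,6}->{5,6}; X {1,2,4,6,7,8}->{4}
pass 2: V {1,2,3}->{1}; Z {3,4,6,7}->{3}
pass 3: no change
Fixpoint after 3 passes: D(W) = {5,6}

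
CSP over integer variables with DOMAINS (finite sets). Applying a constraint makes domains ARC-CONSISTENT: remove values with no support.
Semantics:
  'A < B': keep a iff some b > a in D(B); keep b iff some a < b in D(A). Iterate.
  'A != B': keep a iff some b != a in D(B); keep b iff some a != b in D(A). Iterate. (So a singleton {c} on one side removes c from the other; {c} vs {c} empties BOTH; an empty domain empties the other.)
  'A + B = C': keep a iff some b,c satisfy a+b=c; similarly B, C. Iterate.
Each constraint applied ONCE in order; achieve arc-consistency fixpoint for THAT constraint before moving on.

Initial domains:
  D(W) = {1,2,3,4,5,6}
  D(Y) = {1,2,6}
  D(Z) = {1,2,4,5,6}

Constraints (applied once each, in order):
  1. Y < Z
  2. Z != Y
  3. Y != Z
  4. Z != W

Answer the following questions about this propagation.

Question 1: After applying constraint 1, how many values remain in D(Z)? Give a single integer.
Answer: 4

Derivation:
Constraint 1 (Y < Z) on D(Y)={1,2,6} D(Z)={1,2,4,5,6}: Y {1,2,6}->{1,2}; Z {1,2,4,5,6}->{2,4,5,6}
So after constraint 1: D(Z)={2,4,5,6}, size = 4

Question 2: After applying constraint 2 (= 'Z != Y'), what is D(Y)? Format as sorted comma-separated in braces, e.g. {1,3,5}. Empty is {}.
Answer: {1,2}

Derivation:
Constraint 1 (Y < Z) on D(Y)={1,2,6} D(Z)={1,2,4,5,6}: Y {1,2,6}->{1,2}; Z {1,2,4,5,6}->{2,4,5,6}
Constraint 2 (Z != Y) on D(Z)={2,4,5,6} D(Y)={1,2}: no change
So after constraint 2: D(Y) = {1,2}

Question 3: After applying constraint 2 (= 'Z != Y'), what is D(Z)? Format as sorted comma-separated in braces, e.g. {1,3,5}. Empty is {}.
Constraint 1 (Y < Z) on D(Y)={1,2,6} D(Z)={1,2,4,5,6}: Y {1,2,6}->{1,2}; Z {1,2,4,5,6}->{2,4,5,6}
Constraint 2 (Z != Y) on D(Z)={2,4,5,6} D(Y)={1,2}: no change
So after constraint 2: D(Z) = {2,4,5,6}

Answer: {2,4,5,6}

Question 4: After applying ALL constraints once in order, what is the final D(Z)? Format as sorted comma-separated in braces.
Answer: {2,4,5,6}

Derivation:
Constraint 1 (Y < Z) on D(Y)={1,2,6} D(Z)={1,2,4,5,6}: Y {1,2,6}->{1,2}; Z {1,2,4,5,6}->{2,4,5,6}
Constraint 2 (Z != Y) on D(Z)={2,4,5,6} D(Y)={1,2}: no change
Constraint 3 (Y != Z) on D(Y)={1,2} D(Z)={2,4,5,6}: no change
Constraint 4 (Z != W) on D(Z)={2,4,5,6} D(W)={1,2,3,4,5,6}: no change
So after all 4 constraints: D(Z) = {2,4,5,6}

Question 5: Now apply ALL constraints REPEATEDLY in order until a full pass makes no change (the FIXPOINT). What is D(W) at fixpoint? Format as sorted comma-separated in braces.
pass 0 (initial): D(W)={1,2,3,4,5,6}
pass 1: Y {1,2,6}->{1,2}; Z {1,2,4,5,6}->{2,4,5,6}
pass 2: no change
Fixpoint after 2 passes: D(W) = {1,2,3,4,5,6}

Answer: {1,2,3,4,5,6}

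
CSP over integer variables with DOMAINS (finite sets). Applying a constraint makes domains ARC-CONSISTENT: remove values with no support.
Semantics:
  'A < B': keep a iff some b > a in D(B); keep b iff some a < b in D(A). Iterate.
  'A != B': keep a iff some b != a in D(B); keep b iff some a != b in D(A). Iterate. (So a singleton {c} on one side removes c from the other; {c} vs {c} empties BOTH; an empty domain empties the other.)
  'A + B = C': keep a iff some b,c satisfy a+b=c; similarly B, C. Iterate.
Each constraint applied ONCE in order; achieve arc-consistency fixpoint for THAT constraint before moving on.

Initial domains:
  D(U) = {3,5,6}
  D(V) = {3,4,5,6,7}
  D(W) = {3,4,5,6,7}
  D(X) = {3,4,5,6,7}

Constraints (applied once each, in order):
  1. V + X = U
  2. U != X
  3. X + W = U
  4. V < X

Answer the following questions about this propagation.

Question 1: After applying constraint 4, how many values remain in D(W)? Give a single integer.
Constraint 1 (V + X = U) on D(V)={3,4,5,6,7} D(X)={3,4,5,6,7} D(U)={3,5,6}: V {3,4,5,6,7}->{3}; X {3,4,5,6,7}->{3}; U {3,5,6}->{6}
Constraint 2 (U != X) on D(U)={6} D(X)={3}: no change
Constraint 3 (X + W = U) on D(X)={3} D(W)={3,4,5,6,7} D(U)={6}: W {3,4,5,6,7}->{3}
Constraint 4 (V < X) on D(V)={3} D(X)={3}: V {3}->{}; X {3}->{}
So after constraint 4: D(W)={3}, size = 1

Answer: 1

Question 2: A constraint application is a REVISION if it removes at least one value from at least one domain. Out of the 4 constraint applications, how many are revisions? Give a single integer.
Answer: 3

Derivation:
Constraint 1 (V + X = U) on D(V)={3,4,5,6,7} D(X)={3,4,5,6,7} D(U)={3,5,6}: V {3,4,5,6,7}->{3}; X {3,4,5,6,7}->{3}; U {3,5,6}->{6} => REVISION
Constraint 2 (U != X) on D(U)={6} D(X)={3}: no change => not a revision
Constraint 3 (X + W = U) on D(X)={3} D(W)={3,4,5,6,7} D(U)={6}: W {3,4,5,6,7}->{3} => REVISION
Constraint 4 (V < X) on D(V)={3} D(X)={3}: V {3}->{}; X {3}->{} => REVISION
Total revisions = 3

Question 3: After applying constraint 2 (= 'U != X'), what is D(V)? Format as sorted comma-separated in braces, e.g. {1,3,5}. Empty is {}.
Answer: {3}

Derivation:
Constraint 1 (V + X = U) on D(V)={3,4,5,6,7} D(X)={3,4,5,6,7} D(U)={3,5,6}: V {3,4,5,6,7}->{3}; X {3,4,5,6,7}->{3}; U {3,5,6}->{6}
Constraint 2 (U != X) on D(U)={6} D(X)={3}: no change
So after constraint 2: D(V) = {3}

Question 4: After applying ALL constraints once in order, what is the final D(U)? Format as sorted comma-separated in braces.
Constraint 1 (V + X = U) on D(V)={3,4,5,6,7} D(X)={3,4,5,6,7} D(U)={3,5,6}: V {3,4,5,6,7}->{3}; X {3,4,5,6,7}->{3}; U {3,5,6}->{6}
Constraint 2 (U != X) on D(U)={6} D(X)={3}: no change
Constraint 3 (X + W = U) on D(X)={3} D(W)={3,4,5,6,7} D(U)={6}: W {3,4,5,6,7}->{3}
Constraint 4 (V < X) on D(V)={3} D(X)={3}: V {3}->{}; X {3}->{}
So after all 4 constraints: D(U) = {6}

Answer: {6}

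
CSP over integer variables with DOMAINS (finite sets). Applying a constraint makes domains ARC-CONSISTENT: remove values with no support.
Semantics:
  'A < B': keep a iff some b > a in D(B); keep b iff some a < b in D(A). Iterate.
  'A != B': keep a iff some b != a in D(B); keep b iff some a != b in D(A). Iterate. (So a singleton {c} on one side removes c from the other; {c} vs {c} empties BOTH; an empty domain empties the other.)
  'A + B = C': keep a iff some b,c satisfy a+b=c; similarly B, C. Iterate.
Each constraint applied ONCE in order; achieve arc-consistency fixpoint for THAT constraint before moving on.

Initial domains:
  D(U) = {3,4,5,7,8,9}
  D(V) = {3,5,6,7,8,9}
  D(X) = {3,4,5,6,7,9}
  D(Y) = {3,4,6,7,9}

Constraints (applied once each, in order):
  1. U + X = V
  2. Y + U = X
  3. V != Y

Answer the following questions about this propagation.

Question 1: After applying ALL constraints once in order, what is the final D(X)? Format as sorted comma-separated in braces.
Answer: {6}

Derivation:
Constraint 1 (U + X = V) on D(U)={3,4,5,7,8,9} D(X)={3,4,5,6,7,9} D(V)={3,5,6,7,8,9}: U {3,4,5,7,8,9}->{3,4,5}; X {3,4,5,6,7,9}->{3,4,5,6}; V {3,5,6,7,8,9}->{6,7,8,9}
Constraint 2 (Y + U = X) on D(Y)={3,4,6,7,9} D(U)={3,4,5} D(X)={3,4,5,6}: Y {3,4,6,7,9}->{3}; U {3,4,5}->{3}; X {3,4,5,6}->{6}
Constraint 3 (V != Y) on D(V)={6,7,8,9} D(Y)={3}: no change
So after all 3 constraints: D(X) = {6}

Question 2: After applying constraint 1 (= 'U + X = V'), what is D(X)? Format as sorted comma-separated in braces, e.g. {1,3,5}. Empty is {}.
Constraint 1 (U + X = V) on D(U)={3,4,5,7,8,9} D(X)={3,4,5,6,7,9} D(V)={3,5,6,7,8,9}: U {3,4,5,7,8,9}->{3,4,5}; X {3,4,5,6,7,9}->{3,4,5,6}; V {3,5,6,7,8,9}->{6,7,8,9}
So after constraint 1: D(X) = {3,4,5,6}

Answer: {3,4,5,6}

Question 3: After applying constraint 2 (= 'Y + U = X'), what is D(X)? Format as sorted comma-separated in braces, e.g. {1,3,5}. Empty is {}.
Constraint 1 (U + X = V) on D(U)={3,4,5,7,8,9} D(X)={3,4,5,6,7,9} D(V)={3,5,6,7,8,9}: U {3,4,5,7,8,9}->{3,4,5}; X {3,4,5,6,7,9}->{3,4,5,6}; V {3,5,6,7,8,9}->{6,7,8,9}
Constraint 2 (Y + U = X) on D(Y)={3,4,6,7,9} D(U)={3,4,5} D(X)={3,4,5,6}: Y {3,4,6,7,9}->{3}; U {3,4,5}->{3}; X {3,4,5,6}->{6}
So after constraint 2: D(X) = {6}

Answer: {6}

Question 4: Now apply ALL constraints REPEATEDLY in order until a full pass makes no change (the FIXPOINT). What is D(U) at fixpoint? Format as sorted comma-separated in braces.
Answer: {3}

Derivation:
pass 0 (initial): D(U)={3,4,5,7,8,9}
pass 1: U {3,4,5,7,8,9}->{3}; V {3,5,6,7,8,9}->{6,7,8,9}; X {3,4,5,6,7,9}->{6}; Y {3,4,6,7,9}->{3}
pass 2: V {6,7,8,9}->{9}
pass 3: no change
Fixpoint after 3 passes: D(U) = {3}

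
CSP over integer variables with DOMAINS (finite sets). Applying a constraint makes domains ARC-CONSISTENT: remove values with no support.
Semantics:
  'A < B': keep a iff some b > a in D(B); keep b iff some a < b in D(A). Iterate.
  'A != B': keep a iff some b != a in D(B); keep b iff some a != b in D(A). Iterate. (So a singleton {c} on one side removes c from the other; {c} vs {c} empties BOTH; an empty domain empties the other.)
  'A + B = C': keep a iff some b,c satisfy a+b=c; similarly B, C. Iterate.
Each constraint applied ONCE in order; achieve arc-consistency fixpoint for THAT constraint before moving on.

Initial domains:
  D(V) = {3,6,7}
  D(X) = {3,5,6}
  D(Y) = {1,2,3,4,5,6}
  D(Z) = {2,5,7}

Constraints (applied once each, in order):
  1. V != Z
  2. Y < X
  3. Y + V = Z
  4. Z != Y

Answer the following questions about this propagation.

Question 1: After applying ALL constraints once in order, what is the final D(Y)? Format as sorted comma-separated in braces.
Constraint 1 (V != Z) on D(V)={3,6,7} D(Z)={2,5,7}: no change
Constraint 2 (Y < X) on D(Y)={1,2,3,4,5,6} D(X)={3,5,6}: Y {1,2,3,4,5,6}->{1,2,3,4,5}
Constraint 3 (Y + V = Z) on D(Y)={1,2,3,4,5} D(V)={3,6,7} D(Z)={2,5,7}: Y {1,2,3,4,5}->{1,2,4}; V {3,6,7}->{3,6}; Z {2,5,7}->{5,7}
Constraint 4 (Z != Y) on D(Z)={5,7} D(Y)={1,2,4}: no change
So after all 4 constraints: D(Y) = {1,2,4}

Answer: {1,2,4}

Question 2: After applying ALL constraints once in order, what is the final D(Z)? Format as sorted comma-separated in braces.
Answer: {5,7}

Derivation:
Constraint 1 (V != Z) on D(V)={3,6,7} D(Z)={2,5,7}: no change
Constraint 2 (Y < X) on D(Y)={1,2,3,4,5,6} D(X)={3,5,6}: Y {1,2,3,4,5,6}->{1,2,3,4,5}
Constraint 3 (Y + V = Z) on D(Y)={1,2,3,4,5} D(V)={3,6,7} D(Z)={2,5,7}: Y {1,2,3,4,5}->{1,2,4}; V {3,6,7}->{3,6}; Z {2,5,7}->{5,7}
Constraint 4 (Z != Y) on D(Z)={5,7} D(Y)={1,2,4}: no change
So after all 4 constraints: D(Z) = {5,7}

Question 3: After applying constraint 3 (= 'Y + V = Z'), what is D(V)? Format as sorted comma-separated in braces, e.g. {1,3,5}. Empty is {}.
Answer: {3,6}

Derivation:
Constraint 1 (V != Z) on D(V)={3,6,7} D(Z)={2,5,7}: no change
Constraint 2 (Y < X) on D(Y)={1,2,3,4,5,6} D(X)={3,5,6}: Y {1,2,3,4,5,6}->{1,2,3,4,5}
Constraint 3 (Y + V = Z) on D(Y)={1,2,3,4,5} D(V)={3,6,7} D(Z)={2,5,7}: Y {1,2,3,4,5}->{1,2,4}; V {3,6,7}->{3,6}; Z {2,5,7}->{5,7}
So after constraint 3: D(V) = {3,6}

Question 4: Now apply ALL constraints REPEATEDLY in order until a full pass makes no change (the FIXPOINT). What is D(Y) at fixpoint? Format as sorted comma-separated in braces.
Answer: {1,2,4}

Derivation:
pass 0 (initial): D(Y)={1,2,3,4,5,6}
pass 1: V {3,6,7}->{3,6}; Y {1,2,3,4,5,6}->{1,2,4}; Z {2,5,7}->{5,7}
pass 2: no change
Fixpoint after 2 passes: D(Y) = {1,2,4}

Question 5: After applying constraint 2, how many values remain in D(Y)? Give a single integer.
Answer: 5

Derivation:
Constraint 1 (V != Z) on D(V)={3,6,7} D(Z)={2,5,7}: no change
Constraint 2 (Y < X) on D(Y)={1,2,3,4,5,6} D(X)={3,5,6}: Y {1,2,3,4,5,6}->{1,2,3,4,5}
So after constraint 2: D(Y)={1,2,3,4,5}, size = 5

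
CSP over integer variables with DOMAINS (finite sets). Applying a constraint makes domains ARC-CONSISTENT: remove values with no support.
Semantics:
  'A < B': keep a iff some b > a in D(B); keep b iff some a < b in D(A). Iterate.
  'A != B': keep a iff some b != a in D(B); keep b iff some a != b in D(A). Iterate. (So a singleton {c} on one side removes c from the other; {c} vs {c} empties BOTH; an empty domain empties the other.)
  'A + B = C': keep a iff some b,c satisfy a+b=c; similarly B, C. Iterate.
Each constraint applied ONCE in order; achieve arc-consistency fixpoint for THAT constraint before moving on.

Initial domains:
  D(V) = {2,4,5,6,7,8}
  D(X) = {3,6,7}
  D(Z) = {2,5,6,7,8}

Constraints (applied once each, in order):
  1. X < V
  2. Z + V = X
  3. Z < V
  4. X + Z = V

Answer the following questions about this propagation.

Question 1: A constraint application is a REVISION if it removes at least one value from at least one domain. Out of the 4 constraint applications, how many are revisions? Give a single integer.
Constraint 1 (X < V) on D(X)={3,6,7} D(V)={2,4,5,6,7,8}: V {2,4,5,6,7,8}->{4,5,6,7,8} => REVISION
Constraint 2 (Z + V = X) on D(Z)={2,5,6,7,8} D(V)={4,5,6,7,8} D(X)={3,6,7}: Z {2,5,6,7,8}->{2}; V {4,5,6,7,8}->{4,5}; X {3,6,7}->{6,7} => REVISION
Constraint 3 (Z < V) on D(Z)={2} D(V)={4,5}: no change => not a revision
Constraint 4 (X + Z = V) on D(X)={6,7} D(Z)={2} D(V)={4,5}: X {6,7}->{}; Z {2}->{}; V {4,5}->{} => REVISION
Total revisions = 3

Answer: 3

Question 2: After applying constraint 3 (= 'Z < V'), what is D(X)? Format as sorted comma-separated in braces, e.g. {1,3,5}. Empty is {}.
Constraint 1 (X < V) on D(X)={3,6,7} D(V)={2,4,5,6,7,8}: V {2,4,5,6,7,8}->{4,5,6,7,8}
Constraint 2 (Z + V = X) on D(Z)={2,5,6,7,8} D(V)={4,5,6,7,8} D(X)={3,6,7}: Z {2,5,6,7,8}->{2}; V {4,5,6,7,8}->{4,5}; X {3,6,7}->{6,7}
Constraint 3 (Z < V) on D(Z)={2} D(V)={4,5}: no change
So after constraint 3: D(X) = {6,7}

Answer: {6,7}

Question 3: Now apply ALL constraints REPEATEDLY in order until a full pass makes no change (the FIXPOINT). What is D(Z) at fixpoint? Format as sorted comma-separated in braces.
pass 0 (initial): D(Z)={2,5,6,7,8}
pass 1: V {2,4,5,6,7,8}->{}; X {3,6,7}->{}; Z {2,5,6,7,8}->{}
pass 2: no change
Fixpoint after 2 passes: D(Z) = {}

Answer: {}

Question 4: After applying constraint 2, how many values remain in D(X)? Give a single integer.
Constraint 1 (X < V) on D(X)={3,6,7} D(V)={2,4,5,6,7,8}: V {2,4,5,6,7,8}->{4,5,6,7,8}
Constraint 2 (Z + V = X) on D(Z)={2,5,6,7,8} D(V)={4,5,6,7,8} D(X)={3,6,7}: Z {2,5,6,7,8}->{2}; V {4,5,6,7,8}->{4,5}; X {3,6,7}->{6,7}
So after constraint 2: D(X)={6,7}, size = 2

Answer: 2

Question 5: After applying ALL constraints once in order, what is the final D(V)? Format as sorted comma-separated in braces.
Constraint 1 (X < V) on D(X)={3,6,7} D(V)={2,4,5,6,7,8}: V {2,4,5,6,7,8}->{4,5,6,7,8}
Constraint 2 (Z + V = X) on D(Z)={2,5,6,7,8} D(V)={4,5,6,7,8} D(X)={3,6,7}: Z {2,5,6,7,8}->{2}; V {4,5,6,7,8}->{4,5}; X {3,6,7}->{6,7}
Constraint 3 (Z < V) on D(Z)={2} D(V)={4,5}: no change
Constraint 4 (X + Z = V) on D(X)={6,7} D(Z)={2} D(V)={4,5}: X {6,7}->{}; Z {2}->{}; V {4,5}->{}
So after all 4 constraints: D(V) = {}

Answer: {}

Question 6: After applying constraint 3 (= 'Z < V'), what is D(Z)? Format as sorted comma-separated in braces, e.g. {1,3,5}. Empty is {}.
Constraint 1 (X < V) on D(X)={3,6,7} D(V)={2,4,5,6,7,8}: V {2,4,5,6,7,8}->{4,5,6,7,8}
Constraint 2 (Z + V = X) on D(Z)={2,5,6,7,8} D(V)={4,5,6,7,8} D(X)={3,6,7}: Z {2,5,6,7,8}->{2}; V {4,5,6,7,8}->{4,5}; X {3,6,7}->{6,7}
Constraint 3 (Z < V) on D(Z)={2} D(V)={4,5}: no change
So after constraint 3: D(Z) = {2}

Answer: {2}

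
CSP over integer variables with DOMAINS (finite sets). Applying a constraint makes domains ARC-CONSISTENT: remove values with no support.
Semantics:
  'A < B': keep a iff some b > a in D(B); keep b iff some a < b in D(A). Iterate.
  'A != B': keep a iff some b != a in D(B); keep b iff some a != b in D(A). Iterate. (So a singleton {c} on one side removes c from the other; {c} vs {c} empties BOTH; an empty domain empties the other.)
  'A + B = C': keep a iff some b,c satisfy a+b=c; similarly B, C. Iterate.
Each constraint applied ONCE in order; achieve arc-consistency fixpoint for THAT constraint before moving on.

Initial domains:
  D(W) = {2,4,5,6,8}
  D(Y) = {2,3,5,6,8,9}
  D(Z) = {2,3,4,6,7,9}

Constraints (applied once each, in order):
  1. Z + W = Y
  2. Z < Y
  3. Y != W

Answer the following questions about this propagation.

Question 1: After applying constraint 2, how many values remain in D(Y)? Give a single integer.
Constraint 1 (Z + W = Y) on D(Z)={2,3,4,6,7,9} D(W)={2,4,5,6,8} D(Y)={2,3,5,6,8,9}: Z {2,3,4,6,7,9}->{2,3,4,6,7}; W {2,4,5,6,8}->{2,4,5,6}; Y {2,3,5,6,8,9}->{5,6,8,9}
Constraint 2 (Z < Y) on D(Z)={2,3,4,6,7} D(Y)={5,6,8,9}: no change
So after constraint 2: D(Y)={5,6,8,9}, size = 4

Answer: 4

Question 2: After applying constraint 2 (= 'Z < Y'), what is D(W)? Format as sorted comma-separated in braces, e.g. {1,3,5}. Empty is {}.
Answer: {2,4,5,6}

Derivation:
Constraint 1 (Z + W = Y) on D(Z)={2,3,4,6,7,9} D(W)={2,4,5,6,8} D(Y)={2,3,5,6,8,9}: Z {2,3,4,6,7,9}->{2,3,4,6,7}; W {2,4,5,6,8}->{2,4,5,6}; Y {2,3,5,6,8,9}->{5,6,8,9}
Constraint 2 (Z < Y) on D(Z)={2,3,4,6,7} D(Y)={5,6,8,9}: no change
So after constraint 2: D(W) = {2,4,5,6}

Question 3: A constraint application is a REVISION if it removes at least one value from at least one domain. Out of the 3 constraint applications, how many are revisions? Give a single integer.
Constraint 1 (Z + W = Y) on D(Z)={2,3,4,6,7,9} D(W)={2,4,5,6,8} D(Y)={2,3,5,6,8,9}: Z {2,3,4,6,7,9}->{2,3,4,6,7}; W {2,4,5,6,8}->{2,4,5,6}; Y {2,3,5,6,8,9}->{5,6,8,9} => REVISION
Constraint 2 (Z < Y) on D(Z)={2,3,4,6,7} D(Y)={5,6,8,9}: no change => not a revision
Constraint 3 (Y != W) on D(Y)={5,6,8,9} D(W)={2,4,5,6}: no change => not a revision
Total revisions = 1

Answer: 1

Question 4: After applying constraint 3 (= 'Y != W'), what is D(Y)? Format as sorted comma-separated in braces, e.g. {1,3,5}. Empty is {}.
Constraint 1 (Z + W = Y) on D(Z)={2,3,4,6,7,9} D(W)={2,4,5,6,8} D(Y)={2,3,5,6,8,9}: Z {2,3,4,6,7,9}->{2,3,4,6,7}; W {2,4,5,6,8}->{2,4,5,6}; Y {2,3,5,6,8,9}->{5,6,8,9}
Constraint 2 (Z < Y) on D(Z)={2,3,4,6,7} D(Y)={5,6,8,9}: no change
Constraint 3 (Y != W) on D(Y)={5,6,8,9} D(W)={2,4,5,6}: no change
So after constraint 3: D(Y) = {5,6,8,9}

Answer: {5,6,8,9}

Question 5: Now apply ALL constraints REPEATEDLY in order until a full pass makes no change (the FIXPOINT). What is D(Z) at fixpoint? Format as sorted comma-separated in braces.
Answer: {2,3,4,6,7}

Derivation:
pass 0 (initial): D(Z)={2,3,4,6,7,9}
pass 1: W {2,4,5,6,8}->{2,4,5,6}; Y {2,3,5,6,8,9}->{5,6,8,9}; Z {2,3,4,6,7,9}->{2,3,4,6,7}
pass 2: no change
Fixpoint after 2 passes: D(Z) = {2,3,4,6,7}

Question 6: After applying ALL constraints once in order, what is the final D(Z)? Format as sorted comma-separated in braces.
Constraint 1 (Z + W = Y) on D(Z)={2,3,4,6,7,9} D(W)={2,4,5,6,8} D(Y)={2,3,5,6,8,9}: Z {2,3,4,6,7,9}->{2,3,4,6,7}; W {2,4,5,6,8}->{2,4,5,6}; Y {2,3,5,6,8,9}->{5,6,8,9}
Constraint 2 (Z < Y) on D(Z)={2,3,4,6,7} D(Y)={5,6,8,9}: no change
Constraint 3 (Y != W) on D(Y)={5,6,8,9} D(W)={2,4,5,6}: no change
So after all 3 constraints: D(Z) = {2,3,4,6,7}

Answer: {2,3,4,6,7}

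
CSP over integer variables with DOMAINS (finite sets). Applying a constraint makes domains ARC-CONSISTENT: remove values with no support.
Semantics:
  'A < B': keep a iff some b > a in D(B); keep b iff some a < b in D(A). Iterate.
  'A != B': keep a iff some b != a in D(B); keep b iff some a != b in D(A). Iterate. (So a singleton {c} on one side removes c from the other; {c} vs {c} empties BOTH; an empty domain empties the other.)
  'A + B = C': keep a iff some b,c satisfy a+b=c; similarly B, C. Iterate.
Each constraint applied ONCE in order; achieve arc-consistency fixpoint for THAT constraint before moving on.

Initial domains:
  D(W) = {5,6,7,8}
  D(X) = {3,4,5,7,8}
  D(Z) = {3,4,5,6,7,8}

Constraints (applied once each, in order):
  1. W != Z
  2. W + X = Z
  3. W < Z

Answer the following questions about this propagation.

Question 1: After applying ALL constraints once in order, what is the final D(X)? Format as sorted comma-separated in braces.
Constraint 1 (W != Z) on D(W)={5,6,7,8} D(Z)={3,4,5,6,7,8}: no change
Constraint 2 (W + X = Z) on D(W)={5,6,7,8} D(X)={3,4,5,7,8} D(Z)={3,4,5,6,7,8}: W {5,6,7,8}->{5}; X {3,4,5,7,8}->{3}; Z {3,4,5,6,7,8}->{8}
Constraint 3 (W < Z) on D(W)={5} D(Z)={8}: no change
So after all 3 constraints: D(X) = {3}

Answer: {3}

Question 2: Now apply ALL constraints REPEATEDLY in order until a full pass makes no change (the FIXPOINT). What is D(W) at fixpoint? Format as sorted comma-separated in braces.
Answer: {5}

Derivation:
pass 0 (initial): D(W)={5,6,7,8}
pass 1: W {5,6,7,8}->{5}; X {3,4,5,7,8}->{3}; Z {3,4,5,6,7,8}->{8}
pass 2: no change
Fixpoint after 2 passes: D(W) = {5}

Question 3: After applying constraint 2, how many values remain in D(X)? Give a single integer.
Constraint 1 (W != Z) on D(W)={5,6,7,8} D(Z)={3,4,5,6,7,8}: no change
Constraint 2 (W + X = Z) on D(W)={5,6,7,8} D(X)={3,4,5,7,8} D(Z)={3,4,5,6,7,8}: W {5,6,7,8}->{5}; X {3,4,5,7,8}->{3}; Z {3,4,5,6,7,8}->{8}
So after constraint 2: D(X)={3}, size = 1

Answer: 1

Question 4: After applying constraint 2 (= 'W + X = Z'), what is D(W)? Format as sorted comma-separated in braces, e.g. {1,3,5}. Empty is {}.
Constraint 1 (W != Z) on D(W)={5,6,7,8} D(Z)={3,4,5,6,7,8}: no change
Constraint 2 (W + X = Z) on D(W)={5,6,7,8} D(X)={3,4,5,7,8} D(Z)={3,4,5,6,7,8}: W {5,6,7,8}->{5}; X {3,4,5,7,8}->{3}; Z {3,4,5,6,7,8}->{8}
So after constraint 2: D(W) = {5}

Answer: {5}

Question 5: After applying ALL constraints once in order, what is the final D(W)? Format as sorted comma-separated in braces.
Answer: {5}

Derivation:
Constraint 1 (W != Z) on D(W)={5,6,7,8} D(Z)={3,4,5,6,7,8}: no change
Constraint 2 (W + X = Z) on D(W)={5,6,7,8} D(X)={3,4,5,7,8} D(Z)={3,4,5,6,7,8}: W {5,6,7,8}->{5}; X {3,4,5,7,8}->{3}; Z {3,4,5,6,7,8}->{8}
Constraint 3 (W < Z) on D(W)={5} D(Z)={8}: no change
So after all 3 constraints: D(W) = {5}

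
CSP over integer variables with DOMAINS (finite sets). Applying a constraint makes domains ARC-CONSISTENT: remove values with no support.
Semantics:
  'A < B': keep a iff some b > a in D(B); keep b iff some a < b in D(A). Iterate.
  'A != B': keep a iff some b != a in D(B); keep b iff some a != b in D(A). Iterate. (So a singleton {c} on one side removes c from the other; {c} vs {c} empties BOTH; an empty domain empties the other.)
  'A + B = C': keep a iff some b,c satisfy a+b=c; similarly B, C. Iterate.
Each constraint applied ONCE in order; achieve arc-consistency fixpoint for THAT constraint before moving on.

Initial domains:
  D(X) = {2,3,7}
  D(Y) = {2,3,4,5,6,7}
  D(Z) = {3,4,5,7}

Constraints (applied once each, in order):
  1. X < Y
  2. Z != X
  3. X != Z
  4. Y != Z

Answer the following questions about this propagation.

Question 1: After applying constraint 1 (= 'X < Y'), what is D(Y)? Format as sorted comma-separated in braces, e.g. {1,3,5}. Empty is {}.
Constraint 1 (X < Y) on D(X)={2,3,7} D(Y)={2,3,4,5,6,7}: X {2,3,7}->{2,3}; Y {2,3,4,5,6,7}->{3,4,5,6,7}
So after constraint 1: D(Y) = {3,4,5,6,7}

Answer: {3,4,5,6,7}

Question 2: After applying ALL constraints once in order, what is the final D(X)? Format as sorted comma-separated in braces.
Constraint 1 (X < Y) on D(X)={2,3,7} D(Y)={2,3,4,5,6,7}: X {2,3,7}->{2,3}; Y {2,3,4,5,6,7}->{3,4,5,6,7}
Constraint 2 (Z != X) on D(Z)={3,4,5,7} D(X)={2,3}: no change
Constraint 3 (X != Z) on D(X)={2,3} D(Z)={3,4,5,7}: no change
Constraint 4 (Y != Z) on D(Y)={3,4,5,6,7} D(Z)={3,4,5,7}: no change
So after all 4 constraints: D(X) = {2,3}

Answer: {2,3}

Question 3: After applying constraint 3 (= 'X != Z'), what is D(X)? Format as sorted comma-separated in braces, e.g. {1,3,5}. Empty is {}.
Constraint 1 (X < Y) on D(X)={2,3,7} D(Y)={2,3,4,5,6,7}: X {2,3,7}->{2,3}; Y {2,3,4,5,6,7}->{3,4,5,6,7}
Constraint 2 (Z != X) on D(Z)={3,4,5,7} D(X)={2,3}: no change
Constraint 3 (X != Z) on D(X)={2,3} D(Z)={3,4,5,7}: no change
So after constraint 3: D(X) = {2,3}

Answer: {2,3}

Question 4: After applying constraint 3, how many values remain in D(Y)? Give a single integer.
Answer: 5

Derivation:
Constraint 1 (X < Y) on D(X)={2,3,7} D(Y)={2,3,4,5,6,7}: X {2,3,7}->{2,3}; Y {2,3,4,5,6,7}->{3,4,5,6,7}
Constraint 2 (Z != X) on D(Z)={3,4,5,7} D(X)={2,3}: no change
Constraint 3 (X != Z) on D(X)={2,3} D(Z)={3,4,5,7}: no change
So after constraint 3: D(Y)={3,4,5,6,7}, size = 5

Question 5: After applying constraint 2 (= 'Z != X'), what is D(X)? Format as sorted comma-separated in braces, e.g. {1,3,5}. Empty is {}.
Constraint 1 (X < Y) on D(X)={2,3,7} D(Y)={2,3,4,5,6,7}: X {2,3,7}->{2,3}; Y {2,3,4,5,6,7}->{3,4,5,6,7}
Constraint 2 (Z != X) on D(Z)={3,4,5,7} D(X)={2,3}: no change
So after constraint 2: D(X) = {2,3}

Answer: {2,3}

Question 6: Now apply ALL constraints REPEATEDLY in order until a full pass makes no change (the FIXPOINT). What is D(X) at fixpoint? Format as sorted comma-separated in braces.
Answer: {2,3}

Derivation:
pass 0 (initial): D(X)={2,3,7}
pass 1: X {2,3,7}->{2,3}; Y {2,3,4,5,6,7}->{3,4,5,6,7}
pass 2: no change
Fixpoint after 2 passes: D(X) = {2,3}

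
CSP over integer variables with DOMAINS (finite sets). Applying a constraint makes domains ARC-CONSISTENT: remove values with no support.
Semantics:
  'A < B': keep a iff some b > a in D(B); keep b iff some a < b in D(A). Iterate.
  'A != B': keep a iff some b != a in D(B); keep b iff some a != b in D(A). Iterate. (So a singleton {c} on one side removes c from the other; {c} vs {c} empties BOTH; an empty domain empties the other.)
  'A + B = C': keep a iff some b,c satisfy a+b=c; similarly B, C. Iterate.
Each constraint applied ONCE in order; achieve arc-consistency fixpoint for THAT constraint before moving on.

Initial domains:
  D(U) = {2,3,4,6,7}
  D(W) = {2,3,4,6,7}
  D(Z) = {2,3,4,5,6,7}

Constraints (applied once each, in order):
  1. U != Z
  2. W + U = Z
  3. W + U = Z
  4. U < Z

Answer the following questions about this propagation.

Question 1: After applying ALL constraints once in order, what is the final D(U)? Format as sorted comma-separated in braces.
Answer: {2,3,4}

Derivation:
Constraint 1 (U != Z) on D(U)={2,3,4,6,7} D(Z)={2,3,4,5,6,7}: no change
Constraint 2 (W + U = Z) on D(W)={2,3,4,6,7} D(U)={2,3,4,6,7} D(Z)={2,3,4,5,6,7}: W {2,3,4,6,7}->{2,3,4}; U {2,3,4,6,7}->{2,3,4}; Z {2,3,4,5,6,7}->{4,5,6,7}
Constraint 3 (W + U = Z) on D(W)={2,3,4} D(U)={2,3,4} D(Z)={4,5,6,7}: no change
Constraint 4 (U < Z) on D(U)={2,3,4} D(Z)={4,5,6,7}: no change
So after all 4 constraints: D(U) = {2,3,4}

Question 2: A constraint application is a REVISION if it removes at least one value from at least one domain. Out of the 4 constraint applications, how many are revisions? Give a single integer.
Constraint 1 (U != Z) on D(U)={2,3,4,6,7} D(Z)={2,3,4,5,6,7}: no change => not a revision
Constraint 2 (W + U = Z) on D(W)={2,3,4,6,7} D(U)={2,3,4,6,7} D(Z)={2,3,4,5,6,7}: W {2,3,4,6,7}->{2,3,4}; U {2,3,4,6,7}->{2,3,4}; Z {2,3,4,5,6,7}->{4,5,6,7} => REVISION
Constraint 3 (W + U = Z) on D(W)={2,3,4} D(U)={2,3,4} D(Z)={4,5,6,7}: no change => not a revision
Constraint 4 (U < Z) on D(U)={2,3,4} D(Z)={4,5,6,7}: no change => not a revision
Total revisions = 1

Answer: 1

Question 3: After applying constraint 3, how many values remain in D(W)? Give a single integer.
Constraint 1 (U != Z) on D(U)={2,3,4,6,7} D(Z)={2,3,4,5,6,7}: no change
Constraint 2 (W + U = Z) on D(W)={2,3,4,6,7} D(U)={2,3,4,6,7} D(Z)={2,3,4,5,6,7}: W {2,3,4,6,7}->{2,3,4}; U {2,3,4,6,7}->{2,3,4}; Z {2,3,4,5,6,7}->{4,5,6,7}
Constraint 3 (W + U = Z) on D(W)={2,3,4} D(U)={2,3,4} D(Z)={4,5,6,7}: no change
So after constraint 3: D(W)={2,3,4}, size = 3

Answer: 3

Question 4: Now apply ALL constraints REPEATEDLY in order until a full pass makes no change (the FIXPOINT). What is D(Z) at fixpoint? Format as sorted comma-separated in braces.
pass 0 (initial): D(Z)={2,3,4,5,6,7}
pass 1: U {2,3,4,6,7}->{2,3,4}; W {2,3,4,6,7}->{2,3,4}; Z {2,3,4,5,6,7}->{4,5,6,7}
pass 2: no change
Fixpoint after 2 passes: D(Z) = {4,5,6,7}

Answer: {4,5,6,7}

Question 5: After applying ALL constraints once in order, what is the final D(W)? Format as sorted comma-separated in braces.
Constraint 1 (U != Z) on D(U)={2,3,4,6,7} D(Z)={2,3,4,5,6,7}: no change
Constraint 2 (W + U = Z) on D(W)={2,3,4,6,7} D(U)={2,3,4,6,7} D(Z)={2,3,4,5,6,7}: W {2,3,4,6,7}->{2,3,4}; U {2,3,4,6,7}->{2,3,4}; Z {2,3,4,5,6,7}->{4,5,6,7}
Constraint 3 (W + U = Z) on D(W)={2,3,4} D(U)={2,3,4} D(Z)={4,5,6,7}: no change
Constraint 4 (U < Z) on D(U)={2,3,4} D(Z)={4,5,6,7}: no change
So after all 4 constraints: D(W) = {2,3,4}

Answer: {2,3,4}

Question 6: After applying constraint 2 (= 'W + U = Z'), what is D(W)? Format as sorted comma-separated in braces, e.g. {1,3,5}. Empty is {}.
Constraint 1 (U != Z) on D(U)={2,3,4,6,7} D(Z)={2,3,4,5,6,7}: no change
Constraint 2 (W + U = Z) on D(W)={2,3,4,6,7} D(U)={2,3,4,6,7} D(Z)={2,3,4,5,6,7}: W {2,3,4,6,7}->{2,3,4}; U {2,3,4,6,7}->{2,3,4}; Z {2,3,4,5,6,7}->{4,5,6,7}
So after constraint 2: D(W) = {2,3,4}

Answer: {2,3,4}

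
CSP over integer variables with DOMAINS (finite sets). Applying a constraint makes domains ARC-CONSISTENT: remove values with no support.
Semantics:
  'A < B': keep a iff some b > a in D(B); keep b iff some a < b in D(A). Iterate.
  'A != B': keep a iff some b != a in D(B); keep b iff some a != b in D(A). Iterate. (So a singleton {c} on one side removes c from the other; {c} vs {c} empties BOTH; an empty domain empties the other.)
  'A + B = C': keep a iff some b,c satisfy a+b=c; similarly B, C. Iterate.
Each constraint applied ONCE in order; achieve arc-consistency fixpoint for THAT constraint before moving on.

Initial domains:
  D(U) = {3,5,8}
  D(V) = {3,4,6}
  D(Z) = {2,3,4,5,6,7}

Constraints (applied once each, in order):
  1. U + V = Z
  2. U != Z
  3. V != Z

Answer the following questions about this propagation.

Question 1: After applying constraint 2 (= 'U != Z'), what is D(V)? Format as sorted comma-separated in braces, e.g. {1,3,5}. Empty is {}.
Constraint 1 (U + V = Z) on D(U)={3,5,8} D(V)={3,4,6} D(Z)={2,3,4,5,6,7}: U {3,5,8}->{3}; V {3,4,6}->{3,4}; Z {2,3,4,5,6,7}->{6,7}
Constraint 2 (U != Z) on D(U)={3} D(Z)={6,7}: no change
So after constraint 2: D(V) = {3,4}

Answer: {3,4}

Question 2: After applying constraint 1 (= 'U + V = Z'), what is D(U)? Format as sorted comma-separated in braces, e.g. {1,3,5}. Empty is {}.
Constraint 1 (U + V = Z) on D(U)={3,5,8} D(V)={3,4,6} D(Z)={2,3,4,5,6,7}: U {3,5,8}->{3}; V {3,4,6}->{3,4}; Z {2,3,4,5,6,7}->{6,7}
So after constraint 1: D(U) = {3}

Answer: {3}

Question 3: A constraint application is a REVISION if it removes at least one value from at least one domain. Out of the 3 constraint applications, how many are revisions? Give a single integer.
Answer: 1

Derivation:
Constraint 1 (U + V = Z) on D(U)={3,5,8} D(V)={3,4,6} D(Z)={2,3,4,5,6,7}: U {3,5,8}->{3}; V {3,4,6}->{3,4}; Z {2,3,4,5,6,7}->{6,7} => REVISION
Constraint 2 (U != Z) on D(U)={3} D(Z)={6,7}: no change => not a revision
Constraint 3 (V != Z) on D(V)={3,4} D(Z)={6,7}: no change => not a revision
Total revisions = 1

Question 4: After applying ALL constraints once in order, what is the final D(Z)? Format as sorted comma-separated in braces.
Answer: {6,7}

Derivation:
Constraint 1 (U + V = Z) on D(U)={3,5,8} D(V)={3,4,6} D(Z)={2,3,4,5,6,7}: U {3,5,8}->{3}; V {3,4,6}->{3,4}; Z {2,3,4,5,6,7}->{6,7}
Constraint 2 (U != Z) on D(U)={3} D(Z)={6,7}: no change
Constraint 3 (V != Z) on D(V)={3,4} D(Z)={6,7}: no change
So after all 3 constraints: D(Z) = {6,7}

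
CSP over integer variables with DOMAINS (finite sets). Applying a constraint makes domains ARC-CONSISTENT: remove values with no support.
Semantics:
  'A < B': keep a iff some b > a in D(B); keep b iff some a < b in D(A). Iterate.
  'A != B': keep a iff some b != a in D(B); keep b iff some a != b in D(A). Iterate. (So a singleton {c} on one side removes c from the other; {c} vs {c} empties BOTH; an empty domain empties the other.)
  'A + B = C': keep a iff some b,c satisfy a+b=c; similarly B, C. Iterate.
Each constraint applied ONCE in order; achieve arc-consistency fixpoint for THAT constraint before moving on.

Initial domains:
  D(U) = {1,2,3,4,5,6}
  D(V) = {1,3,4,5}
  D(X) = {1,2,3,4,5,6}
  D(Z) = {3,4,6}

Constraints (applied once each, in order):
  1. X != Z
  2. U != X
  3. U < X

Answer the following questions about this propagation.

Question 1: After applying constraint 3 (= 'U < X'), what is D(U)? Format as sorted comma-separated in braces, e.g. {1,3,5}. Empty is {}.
Answer: {1,2,3,4,5}

Derivation:
Constraint 1 (X != Z) on D(X)={1,2,3,4,5,6} D(Z)={3,4,6}: no change
Constraint 2 (U != X) on D(U)={1,2,3,4,5,6} D(X)={1,2,3,4,5,6}: no change
Constraint 3 (U < X) on D(U)={1,2,3,4,5,6} D(X)={1,2,3,4,5,6}: U {1,2,3,4,5,6}->{1,2,3,4,5}; X {1,2,3,4,5,6}->{2,3,4,5,6}
So after constraint 3: D(U) = {1,2,3,4,5}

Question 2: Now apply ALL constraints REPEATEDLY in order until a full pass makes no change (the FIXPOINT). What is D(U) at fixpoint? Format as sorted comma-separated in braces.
pass 0 (initial): D(U)={1,2,3,4,5,6}
pass 1: U {1,2,3,4,5,6}->{1,2,3,4,5}; X {1,2,3,4,5,6}->{2,3,4,5,6}
pass 2: no change
Fixpoint after 2 passes: D(U) = {1,2,3,4,5}

Answer: {1,2,3,4,5}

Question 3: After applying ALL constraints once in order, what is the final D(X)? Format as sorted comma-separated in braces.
Constraint 1 (X != Z) on D(X)={1,2,3,4,5,6} D(Z)={3,4,6}: no change
Constraint 2 (U != X) on D(U)={1,2,3,4,5,6} D(X)={1,2,3,4,5,6}: no change
Constraint 3 (U < X) on D(U)={1,2,3,4,5,6} D(X)={1,2,3,4,5,6}: U {1,2,3,4,5,6}->{1,2,3,4,5}; X {1,2,3,4,5,6}->{2,3,4,5,6}
So after all 3 constraints: D(X) = {2,3,4,5,6}

Answer: {2,3,4,5,6}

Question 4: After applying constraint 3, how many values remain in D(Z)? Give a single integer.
Constraint 1 (X != Z) on D(X)={1,2,3,4,5,6} D(Z)={3,4,6}: no change
Constraint 2 (U != X) on D(U)={1,2,3,4,5,6} D(X)={1,2,3,4,5,6}: no change
Constraint 3 (U < X) on D(U)={1,2,3,4,5,6} D(X)={1,2,3,4,5,6}: U {1,2,3,4,5,6}->{1,2,3,4,5}; X {1,2,3,4,5,6}->{2,3,4,5,6}
So after constraint 3: D(Z)={3,4,6}, size = 3

Answer: 3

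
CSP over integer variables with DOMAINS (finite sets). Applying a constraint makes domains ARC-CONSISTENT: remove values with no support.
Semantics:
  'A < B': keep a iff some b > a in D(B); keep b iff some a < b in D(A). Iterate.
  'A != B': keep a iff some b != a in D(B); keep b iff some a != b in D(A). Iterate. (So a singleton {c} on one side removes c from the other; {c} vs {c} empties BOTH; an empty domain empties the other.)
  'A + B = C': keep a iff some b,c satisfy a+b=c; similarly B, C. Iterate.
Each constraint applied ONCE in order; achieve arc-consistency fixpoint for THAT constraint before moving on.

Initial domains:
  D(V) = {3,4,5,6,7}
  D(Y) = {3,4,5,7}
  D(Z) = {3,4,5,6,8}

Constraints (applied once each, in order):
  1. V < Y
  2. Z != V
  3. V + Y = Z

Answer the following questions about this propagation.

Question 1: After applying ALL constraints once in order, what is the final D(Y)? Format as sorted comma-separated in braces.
Constraint 1 (V < Y) on D(V)={3,4,5,6,7} D(Y)={3,4,5,7}: V {3,4,5,6,7}->{3,4,5,6}; Y {3,4,5,7}->{4,5,7}
Constraint 2 (Z != V) on D(Z)={3,4,5,6,8} D(V)={3,4,5,6}: no change
Constraint 3 (V + Y = Z) on D(V)={3,4,5,6} D(Y)={4,5,7} D(Z)={3,4,5,6,8}: V {3,4,5,6}->{3,4}; Y {4,5,7}->{4,5}; Z {3,4,5,6,8}->{8}
So after all 3 constraints: D(Y) = {4,5}

Answer: {4,5}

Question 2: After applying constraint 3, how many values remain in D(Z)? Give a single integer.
Constraint 1 (V < Y) on D(V)={3,4,5,6,7} D(Y)={3,4,5,7}: V {3,4,5,6,7}->{3,4,5,6}; Y {3,4,5,7}->{4,5,7}
Constraint 2 (Z != V) on D(Z)={3,4,5,6,8} D(V)={3,4,5,6}: no change
Constraint 3 (V + Y = Z) on D(V)={3,4,5,6} D(Y)={4,5,7} D(Z)={3,4,5,6,8}: V {3,4,5,6}->{3,4}; Y {4,5,7}->{4,5}; Z {3,4,5,6,8}->{8}
So after constraint 3: D(Z)={8}, size = 1

Answer: 1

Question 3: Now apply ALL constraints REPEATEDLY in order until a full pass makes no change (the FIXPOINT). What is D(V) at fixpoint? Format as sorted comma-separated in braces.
pass 0 (initial): D(V)={3,4,5,6,7}
pass 1: V {3,4,5,6,7}->{3,4}; Y {3,4,5,7}->{4,5}; Z {3,4,5,6,8}->{8}
pass 2: no change
Fixpoint after 2 passes: D(V) = {3,4}

Answer: {3,4}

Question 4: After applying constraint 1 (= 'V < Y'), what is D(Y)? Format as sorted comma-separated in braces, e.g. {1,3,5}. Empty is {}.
Answer: {4,5,7}

Derivation:
Constraint 1 (V < Y) on D(V)={3,4,5,6,7} D(Y)={3,4,5,7}: V {3,4,5,6,7}->{3,4,5,6}; Y {3,4,5,7}->{4,5,7}
So after constraint 1: D(Y) = {4,5,7}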